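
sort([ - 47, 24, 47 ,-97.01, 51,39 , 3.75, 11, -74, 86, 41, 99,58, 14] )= [-97.01,-74, - 47 , 3.75 , 11,14 , 24, 39, 41, 47, 51, 58,86,99] 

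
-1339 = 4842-6181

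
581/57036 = 83/8148= 0.01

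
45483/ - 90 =-506 + 19/30 = - 505.37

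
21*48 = 1008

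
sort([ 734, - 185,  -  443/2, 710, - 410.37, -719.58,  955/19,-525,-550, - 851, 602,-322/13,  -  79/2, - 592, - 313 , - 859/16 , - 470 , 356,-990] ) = [-990 , - 851, - 719.58,-592,- 550, - 525,-470,- 410.37, - 313, - 443/2,  -  185,-859/16, -79/2,-322/13, 955/19, 356, 602, 710, 734] 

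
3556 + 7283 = 10839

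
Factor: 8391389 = 23^1*397^1*919^1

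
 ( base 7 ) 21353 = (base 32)56i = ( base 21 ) c1h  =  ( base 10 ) 5330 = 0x14d2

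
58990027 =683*86369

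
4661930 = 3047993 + 1613937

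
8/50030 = 4/25015 = 0.00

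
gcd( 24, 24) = 24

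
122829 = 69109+53720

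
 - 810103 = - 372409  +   - 437694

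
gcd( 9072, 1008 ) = 1008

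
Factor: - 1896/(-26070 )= 2^2*5^ ( - 1)*11^( - 1) =4/55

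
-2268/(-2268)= 1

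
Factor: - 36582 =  - 2^1 * 3^1*7^1 *13^1*67^1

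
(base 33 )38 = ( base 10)107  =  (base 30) 3h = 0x6B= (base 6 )255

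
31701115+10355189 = 42056304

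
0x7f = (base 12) A7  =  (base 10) 127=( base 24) 57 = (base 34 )3p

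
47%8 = 7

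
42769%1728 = 1297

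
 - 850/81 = -850/81=- 10.49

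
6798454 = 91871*74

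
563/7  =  80 + 3/7 = 80.43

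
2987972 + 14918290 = 17906262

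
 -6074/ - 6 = 1012 + 1/3 = 1012.33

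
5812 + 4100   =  9912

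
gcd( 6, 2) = 2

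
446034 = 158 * 2823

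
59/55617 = 59/55617 = 0.00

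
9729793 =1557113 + 8172680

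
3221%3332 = 3221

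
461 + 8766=9227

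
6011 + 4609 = 10620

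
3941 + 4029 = 7970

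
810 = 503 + 307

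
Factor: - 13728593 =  - 233^1*58921^1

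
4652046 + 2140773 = 6792819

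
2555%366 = 359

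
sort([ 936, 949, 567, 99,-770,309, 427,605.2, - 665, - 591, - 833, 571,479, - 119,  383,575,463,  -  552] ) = [  -  833,-770, - 665, - 591,-552, - 119 , 99,309, 383,427,463,479,567,571, 575,605.2,936,949]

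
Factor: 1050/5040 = 5/24 = 2^( - 3)*3^( - 1)*5^1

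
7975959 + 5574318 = 13550277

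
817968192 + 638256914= 1456225106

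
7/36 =7/36=0.19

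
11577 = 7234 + 4343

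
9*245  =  2205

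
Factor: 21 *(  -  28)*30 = - 2^3*3^2 * 5^1 * 7^2= -17640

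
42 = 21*2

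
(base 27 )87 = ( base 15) ed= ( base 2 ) 11011111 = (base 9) 267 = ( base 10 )223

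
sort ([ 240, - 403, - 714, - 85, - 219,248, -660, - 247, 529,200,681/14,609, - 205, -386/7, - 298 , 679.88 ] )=[  -  714 , - 660, - 403 , - 298, - 247, - 219, - 205, - 85 , - 386/7, 681/14,200,240,248,529, 609 , 679.88 ] 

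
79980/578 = 138 + 108/289 =138.37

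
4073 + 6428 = 10501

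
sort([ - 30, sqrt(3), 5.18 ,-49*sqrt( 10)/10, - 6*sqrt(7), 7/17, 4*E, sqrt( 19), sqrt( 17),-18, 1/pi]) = [  -  30,-18, - 6*sqrt( 7 ) ,  -  49*sqrt( 10 ) /10, 1/pi, 7/17, sqrt(3), sqrt(17 ), sqrt( 19 ), 5.18,4*E ]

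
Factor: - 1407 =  - 3^1*7^1*67^1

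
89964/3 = 29988 = 29988.00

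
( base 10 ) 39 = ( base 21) 1I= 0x27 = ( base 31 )18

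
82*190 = 15580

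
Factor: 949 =13^1 * 73^1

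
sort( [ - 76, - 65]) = [ - 76,-65 ] 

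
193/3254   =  193/3254 = 0.06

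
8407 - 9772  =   - 1365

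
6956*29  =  201724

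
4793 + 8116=12909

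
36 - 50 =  - 14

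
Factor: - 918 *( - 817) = 750006 =2^1 * 3^3 * 17^1 * 19^1*43^1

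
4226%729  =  581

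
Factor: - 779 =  - 19^1*41^1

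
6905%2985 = 935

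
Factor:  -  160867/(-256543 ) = 7^3* 547^(  -  1 ) = 343/547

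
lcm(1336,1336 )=1336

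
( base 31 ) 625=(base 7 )23002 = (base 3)22000001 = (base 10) 5833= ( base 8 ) 13311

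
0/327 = 0 = 0.00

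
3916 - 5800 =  - 1884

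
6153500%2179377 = 1794746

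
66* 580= 38280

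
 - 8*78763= -630104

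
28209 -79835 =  -51626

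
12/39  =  4/13 = 0.31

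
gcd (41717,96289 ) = 1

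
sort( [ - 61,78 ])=[ - 61,78]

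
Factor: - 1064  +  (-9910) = - 2^1*3^1*31^1 * 59^1 = - 10974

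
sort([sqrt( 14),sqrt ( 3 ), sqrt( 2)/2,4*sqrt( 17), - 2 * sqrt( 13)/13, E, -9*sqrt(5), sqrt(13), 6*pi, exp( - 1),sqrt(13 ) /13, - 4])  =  [ - 9*sqrt (5 ), - 4, - 2*sqrt ( 13)/13, sqrt(13 )/13, exp(-1), sqrt( 2)/2,  sqrt( 3), E, sqrt( 13 ),sqrt(14 ), 4*sqrt(17), 6*pi]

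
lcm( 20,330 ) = 660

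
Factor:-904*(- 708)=640032=2^5 * 3^1*59^1*113^1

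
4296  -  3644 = 652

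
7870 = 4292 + 3578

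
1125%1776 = 1125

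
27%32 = 27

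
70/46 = 35/23 =1.52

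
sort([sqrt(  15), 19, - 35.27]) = [ - 35.27,sqrt( 15 ), 19 ] 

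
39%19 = 1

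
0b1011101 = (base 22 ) 45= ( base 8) 135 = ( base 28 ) 39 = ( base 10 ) 93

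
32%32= 0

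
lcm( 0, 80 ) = 0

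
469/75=6+19/75  =  6.25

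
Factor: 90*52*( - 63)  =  -2^3*3^4*5^1*7^1*13^1  =  - 294840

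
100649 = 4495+96154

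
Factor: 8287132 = 2^2*7^1*43^1*6883^1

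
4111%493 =167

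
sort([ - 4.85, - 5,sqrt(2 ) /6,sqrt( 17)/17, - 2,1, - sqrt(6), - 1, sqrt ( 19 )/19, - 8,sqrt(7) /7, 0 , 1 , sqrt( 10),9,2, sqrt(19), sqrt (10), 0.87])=[ - 8,- 5,-4.85, - sqrt(6), - 2,-1,0 , sqrt(19)/19, sqrt( 2)/6, sqrt (17)/17, sqrt(7 )/7 , 0.87,1, 1, 2,sqrt(10), sqrt (10),sqrt(19), 9 ] 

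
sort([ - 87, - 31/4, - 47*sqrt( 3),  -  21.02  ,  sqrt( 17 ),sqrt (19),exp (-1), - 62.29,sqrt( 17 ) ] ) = [  -  87, - 47 * sqrt (3) ,-62.29,  -  21.02, - 31/4 , exp ( - 1), sqrt ( 17),sqrt( 17 ),sqrt( 19)]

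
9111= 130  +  8981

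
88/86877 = 88/86877 = 0.00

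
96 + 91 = 187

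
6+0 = 6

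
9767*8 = 78136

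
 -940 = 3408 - 4348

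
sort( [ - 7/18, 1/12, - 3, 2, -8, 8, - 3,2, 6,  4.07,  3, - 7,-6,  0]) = [ - 8,-7, - 6, - 3, - 3,  -  7/18, 0, 1/12, 2, 2,3,4.07,6,8]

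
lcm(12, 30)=60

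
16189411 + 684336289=700525700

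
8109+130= 8239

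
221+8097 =8318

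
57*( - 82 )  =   - 4674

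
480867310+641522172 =1122389482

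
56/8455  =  56/8455 = 0.01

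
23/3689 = 23/3689 = 0.01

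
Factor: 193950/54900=431/122=2^(-1) * 61^(-1) * 431^1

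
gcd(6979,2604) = 7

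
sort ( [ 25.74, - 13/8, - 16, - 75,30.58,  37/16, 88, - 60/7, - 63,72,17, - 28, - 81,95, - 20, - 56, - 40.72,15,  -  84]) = [ - 84, - 81, - 75, - 63, - 56, - 40.72, - 28, - 20, - 16, - 60/7, - 13/8, 37/16, 15, 17,25.74,30.58,72,88,95]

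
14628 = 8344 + 6284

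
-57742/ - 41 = 57742/41 = 1408.34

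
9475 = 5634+3841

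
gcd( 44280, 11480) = 1640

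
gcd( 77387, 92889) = 1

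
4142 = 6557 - 2415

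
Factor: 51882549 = 3^1 * 23^1  *751921^1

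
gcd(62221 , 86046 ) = 1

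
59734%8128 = 2838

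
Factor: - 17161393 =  - 131^1*269^1*487^1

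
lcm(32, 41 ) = 1312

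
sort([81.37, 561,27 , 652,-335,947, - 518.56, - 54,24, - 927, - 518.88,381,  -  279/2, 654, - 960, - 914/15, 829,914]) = [-960, - 927 , - 518.88, - 518.56, - 335, - 279/2,-914/15,-54 , 24,27, 81.37,381,561, 652,654,829,914, 947]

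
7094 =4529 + 2565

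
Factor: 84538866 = 2^1*3^1*19^1 * 741569^1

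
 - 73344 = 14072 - 87416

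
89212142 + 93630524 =182842666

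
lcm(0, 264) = 0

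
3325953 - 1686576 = 1639377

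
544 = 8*68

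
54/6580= 27/3290 = 0.01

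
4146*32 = 132672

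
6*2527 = 15162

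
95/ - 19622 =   -  1 + 19527/19622=- 0.00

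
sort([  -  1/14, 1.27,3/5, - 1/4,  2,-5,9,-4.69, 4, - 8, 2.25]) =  [ - 8 , - 5,-4.69,-1/4,-1/14, 3/5,  1.27,2, 2.25, 4,9]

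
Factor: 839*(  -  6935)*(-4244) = 24693565460 =2^2 * 5^1*19^1*73^1*839^1 * 1061^1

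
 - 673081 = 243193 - 916274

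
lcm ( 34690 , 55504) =277520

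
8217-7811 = 406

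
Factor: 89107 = 89107^1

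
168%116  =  52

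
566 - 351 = 215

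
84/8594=42/4297 = 0.01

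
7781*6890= 53611090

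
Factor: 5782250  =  2^1*5^3*101^1*229^1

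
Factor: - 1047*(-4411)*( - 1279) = - 5906827443  =  - 3^1*11^1*349^1 * 401^1*1279^1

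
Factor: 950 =2^1*5^2*19^1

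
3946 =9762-5816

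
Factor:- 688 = -2^4*43^1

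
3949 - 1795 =2154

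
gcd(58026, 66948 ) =6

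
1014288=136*7458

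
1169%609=560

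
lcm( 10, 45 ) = 90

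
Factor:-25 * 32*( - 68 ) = 2^7*5^2*17^1 = 54400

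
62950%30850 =1250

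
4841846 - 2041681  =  2800165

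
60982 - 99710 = -38728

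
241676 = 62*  3898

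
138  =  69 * 2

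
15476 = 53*292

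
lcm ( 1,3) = 3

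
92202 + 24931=117133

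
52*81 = 4212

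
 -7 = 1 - 8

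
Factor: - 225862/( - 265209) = 2^1*3^( - 1)*13^1*17^1*173^(  -  1) = 442/519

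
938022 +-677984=260038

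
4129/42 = 4129/42 = 98.31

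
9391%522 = 517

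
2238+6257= 8495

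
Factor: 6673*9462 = 63139926 = 2^1 *3^1 *19^1*83^1*6673^1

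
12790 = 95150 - 82360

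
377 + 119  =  496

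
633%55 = 28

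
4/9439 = 4/9439 = 0.00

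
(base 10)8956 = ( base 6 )105244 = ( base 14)339a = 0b10001011111100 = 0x22fc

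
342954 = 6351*54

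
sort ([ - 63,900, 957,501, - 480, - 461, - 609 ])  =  [-609, - 480, - 461, - 63 , 501,900,  957 ]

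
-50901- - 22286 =  -  28615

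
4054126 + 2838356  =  6892482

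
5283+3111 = 8394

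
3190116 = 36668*87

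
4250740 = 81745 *52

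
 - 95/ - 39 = 2 +17/39 = 2.44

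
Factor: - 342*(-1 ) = 342   =  2^1*3^2*19^1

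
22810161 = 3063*7447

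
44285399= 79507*557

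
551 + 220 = 771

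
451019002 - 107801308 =343217694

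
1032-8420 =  - 7388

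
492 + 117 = 609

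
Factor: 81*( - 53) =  - 4293=- 3^4 * 53^1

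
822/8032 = 411/4016 = 0.10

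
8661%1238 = 1233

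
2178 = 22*99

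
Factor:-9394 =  - 2^1*7^1 * 11^1*61^1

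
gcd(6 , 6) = 6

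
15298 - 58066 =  - 42768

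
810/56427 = 270/18809 = 0.01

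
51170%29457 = 21713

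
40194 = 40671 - 477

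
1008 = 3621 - 2613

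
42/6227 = 42/6227  =  0.01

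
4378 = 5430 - 1052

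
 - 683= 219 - 902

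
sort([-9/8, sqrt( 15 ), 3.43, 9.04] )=[ - 9/8, 3.43,sqrt (15), 9.04] 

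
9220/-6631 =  - 9220/6631 = -1.39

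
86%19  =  10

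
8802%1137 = 843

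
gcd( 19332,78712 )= 4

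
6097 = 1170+4927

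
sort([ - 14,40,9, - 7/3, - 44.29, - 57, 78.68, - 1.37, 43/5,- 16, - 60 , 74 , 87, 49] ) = [ - 60, - 57, - 44.29, - 16, - 14,-7/3, - 1.37,43/5,9, 40,49,74, 78.68, 87] 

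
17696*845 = 14953120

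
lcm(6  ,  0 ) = 0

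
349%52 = 37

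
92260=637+91623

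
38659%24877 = 13782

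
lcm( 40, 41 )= 1640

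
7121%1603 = 709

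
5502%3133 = 2369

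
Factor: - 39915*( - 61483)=2454093945 = 3^2*5^1*887^1*61483^1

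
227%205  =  22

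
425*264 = 112200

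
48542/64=24271/32 = 758.47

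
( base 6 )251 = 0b1100111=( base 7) 205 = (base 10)103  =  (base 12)87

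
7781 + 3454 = 11235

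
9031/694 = 13  +  9/694=13.01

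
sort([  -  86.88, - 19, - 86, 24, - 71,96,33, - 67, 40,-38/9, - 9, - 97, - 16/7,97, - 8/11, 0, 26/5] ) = [ - 97, - 86.88, - 86, - 71 , - 67, - 19, - 9,  -  38/9, -16/7, - 8/11,0,26/5, 24,33,40,96, 97 ]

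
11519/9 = 1279+ 8/9 = 1279.89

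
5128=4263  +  865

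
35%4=3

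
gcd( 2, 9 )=1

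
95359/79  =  95359/79 = 1207.08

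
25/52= 25/52 = 0.48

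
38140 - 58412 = - 20272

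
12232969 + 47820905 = 60053874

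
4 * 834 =3336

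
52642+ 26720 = 79362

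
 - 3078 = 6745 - 9823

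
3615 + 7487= 11102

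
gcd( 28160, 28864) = 704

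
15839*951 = 15062889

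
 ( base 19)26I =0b1101010110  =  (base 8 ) 1526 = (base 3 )1011122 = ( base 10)854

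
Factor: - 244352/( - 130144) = 92/49 = 2^2*7^ ( - 2) * 23^1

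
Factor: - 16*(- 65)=1040 = 2^4*5^1 * 13^1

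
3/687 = 1/229 = 0.00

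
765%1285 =765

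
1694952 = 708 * 2394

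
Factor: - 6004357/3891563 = - 13^( - 2)*23^1 * 23027^ (-1 )*261059^1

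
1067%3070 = 1067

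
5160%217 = 169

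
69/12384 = 23/4128 = 0.01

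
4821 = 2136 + 2685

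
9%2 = 1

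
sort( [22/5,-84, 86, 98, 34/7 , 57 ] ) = [ - 84, 22/5, 34/7,57,86, 98 ]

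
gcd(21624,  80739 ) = 3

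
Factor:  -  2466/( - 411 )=6 = 2^1*3^1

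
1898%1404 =494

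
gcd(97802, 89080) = 2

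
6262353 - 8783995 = -2521642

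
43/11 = 43/11= 3.91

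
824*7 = 5768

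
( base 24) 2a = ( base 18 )34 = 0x3A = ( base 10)58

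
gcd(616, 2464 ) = 616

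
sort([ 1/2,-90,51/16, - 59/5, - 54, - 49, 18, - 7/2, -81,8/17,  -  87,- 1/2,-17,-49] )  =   [ - 90,-87, - 81, - 54,- 49,-49, - 17 ,-59/5, - 7/2,-1/2 , 8/17, 1/2,  51/16, 18 ]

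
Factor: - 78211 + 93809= 15598 = 2^1 * 11^1*709^1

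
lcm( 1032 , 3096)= 3096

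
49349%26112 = 23237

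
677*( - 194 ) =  - 131338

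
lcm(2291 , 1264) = 36656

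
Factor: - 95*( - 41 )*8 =31160 = 2^3 *5^1*19^1 * 41^1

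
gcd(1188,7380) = 36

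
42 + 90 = 132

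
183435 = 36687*5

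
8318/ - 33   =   -8318/33 = -252.06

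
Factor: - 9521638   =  -2^1*7^1*67^1*10151^1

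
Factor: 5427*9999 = 54264573 = 3^6*11^1*67^1*101^1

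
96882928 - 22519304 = 74363624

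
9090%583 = 345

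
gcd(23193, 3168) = 9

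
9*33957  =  305613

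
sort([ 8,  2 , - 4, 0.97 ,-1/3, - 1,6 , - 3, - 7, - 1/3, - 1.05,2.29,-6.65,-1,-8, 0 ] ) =[ - 8, - 7, - 6.65, - 4, - 3,-1.05, - 1, - 1, - 1/3,- 1/3,  0,0.97,2, 2.29, 6 , 8]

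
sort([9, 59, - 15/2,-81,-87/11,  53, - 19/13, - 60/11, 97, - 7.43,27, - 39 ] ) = [-81,  -  39 , - 87/11, - 15/2, - 7.43,  -  60/11,-19/13,9, 27,  53, 59, 97]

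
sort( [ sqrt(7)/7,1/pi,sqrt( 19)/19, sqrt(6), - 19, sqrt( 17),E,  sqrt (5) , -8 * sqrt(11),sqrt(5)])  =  [  -  8*sqrt ( 11),-19,sqrt( 19)/19,1/pi, sqrt( 7 ) /7, sqrt( 5 ),  sqrt(5)  ,  sqrt(6)  ,  E, sqrt(17 )]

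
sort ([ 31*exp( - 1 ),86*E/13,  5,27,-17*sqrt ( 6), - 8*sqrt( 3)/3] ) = [-17*sqrt( 6) , - 8 * sqrt( 3)/3, 5,31*exp (-1), 86*E/13, 27 ]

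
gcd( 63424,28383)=1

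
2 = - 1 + 3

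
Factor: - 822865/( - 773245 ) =11^(-1)*17^( - 1 )*199^1 = 199/187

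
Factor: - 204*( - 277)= 2^2*3^1*  17^1 * 277^1=56508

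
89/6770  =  89/6770  =  0.01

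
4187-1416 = 2771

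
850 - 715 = 135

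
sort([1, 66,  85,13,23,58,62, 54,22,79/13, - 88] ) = [ - 88,  1,79/13 , 13,22,23,54,  58, 62,  66,85]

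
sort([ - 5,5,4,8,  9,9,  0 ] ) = [ - 5,0, 4, 5,8, 9,9 ] 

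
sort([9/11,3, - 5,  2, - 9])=[ - 9,-5,9/11,2, 3 ]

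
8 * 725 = 5800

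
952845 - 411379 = 541466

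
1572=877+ 695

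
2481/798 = 827/266 = 3.11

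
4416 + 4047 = 8463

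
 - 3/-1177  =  3/1177 = 0.00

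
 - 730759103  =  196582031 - 927341134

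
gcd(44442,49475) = 1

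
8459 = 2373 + 6086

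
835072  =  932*896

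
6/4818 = 1/803=   0.00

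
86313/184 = 86313/184 = 469.09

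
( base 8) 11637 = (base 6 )35131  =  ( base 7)20434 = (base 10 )5023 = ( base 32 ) 4SV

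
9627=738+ 8889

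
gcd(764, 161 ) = 1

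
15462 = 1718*9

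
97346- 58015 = 39331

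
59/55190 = 59/55190 = 0.00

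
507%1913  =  507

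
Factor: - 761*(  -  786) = 2^1*3^1*131^1*761^1 = 598146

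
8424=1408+7016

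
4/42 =2/21=0.10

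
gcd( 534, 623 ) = 89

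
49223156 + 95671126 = 144894282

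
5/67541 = 5/67541 = 0.00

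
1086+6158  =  7244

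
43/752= 43/752=   0.06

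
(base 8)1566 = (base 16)376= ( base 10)886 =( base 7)2404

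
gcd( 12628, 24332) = 308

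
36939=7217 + 29722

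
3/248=3/248 = 0.01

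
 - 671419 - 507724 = -1179143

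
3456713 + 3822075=7278788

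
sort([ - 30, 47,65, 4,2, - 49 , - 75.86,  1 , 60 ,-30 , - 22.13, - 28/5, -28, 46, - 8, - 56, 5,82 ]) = [ - 75.86, - 56, - 49,-30, - 30,-28, -22.13,  -  8,-28/5 , 1,2, 4,5,46, 47 , 60, 65,82]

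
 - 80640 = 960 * ( - 84) 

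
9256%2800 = 856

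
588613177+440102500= 1028715677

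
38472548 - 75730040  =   - 37257492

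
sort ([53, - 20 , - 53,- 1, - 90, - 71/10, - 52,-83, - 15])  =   [ - 90, - 83, - 53,-52,-20, - 15, - 71/10, - 1,53]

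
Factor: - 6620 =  - 2^2*5^1*331^1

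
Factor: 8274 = 2^1*3^1*7^1*197^1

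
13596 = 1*13596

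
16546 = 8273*2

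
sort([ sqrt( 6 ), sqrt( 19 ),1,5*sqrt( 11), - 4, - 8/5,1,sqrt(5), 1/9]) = [ - 4, - 8/5, 1/9,  1,1,sqrt ( 5 ),  sqrt( 6),sqrt (19 ), 5*sqrt( 11)] 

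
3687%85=32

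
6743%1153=978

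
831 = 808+23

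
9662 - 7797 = 1865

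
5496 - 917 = 4579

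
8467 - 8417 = 50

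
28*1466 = 41048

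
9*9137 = 82233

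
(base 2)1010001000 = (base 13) 3AB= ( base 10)648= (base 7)1614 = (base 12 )460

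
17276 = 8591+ 8685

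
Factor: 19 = 19^1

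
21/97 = 21/97 = 0.22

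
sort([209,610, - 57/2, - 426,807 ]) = [- 426, - 57/2, 209, 610,807]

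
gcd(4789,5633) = 1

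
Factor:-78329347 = -78329347^1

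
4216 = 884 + 3332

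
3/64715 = 3/64715=0.00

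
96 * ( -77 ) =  - 7392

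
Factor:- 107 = -107^1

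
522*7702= 4020444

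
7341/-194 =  - 7341/194 = - 37.84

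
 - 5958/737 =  - 9+675/737=-8.08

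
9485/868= 1355/124 = 10.93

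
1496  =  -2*( - 748)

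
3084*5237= 16150908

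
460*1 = 460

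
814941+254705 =1069646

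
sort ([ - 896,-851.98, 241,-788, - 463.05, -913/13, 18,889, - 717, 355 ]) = [ - 896, - 851.98, - 788, - 717,  -  463.05, - 913/13,18,241, 355,889]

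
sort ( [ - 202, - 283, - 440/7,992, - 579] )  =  [ - 579, - 283,- 202, -440/7, 992] 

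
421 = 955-534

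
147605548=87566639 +60038909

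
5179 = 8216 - 3037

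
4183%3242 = 941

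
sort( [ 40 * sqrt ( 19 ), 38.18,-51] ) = [ - 51, 38.18,40*sqrt(19)]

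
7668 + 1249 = 8917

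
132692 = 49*2708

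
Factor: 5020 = 2^2*5^1*251^1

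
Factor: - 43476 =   -  2^2*3^1*3623^1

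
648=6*108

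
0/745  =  0 = 0.00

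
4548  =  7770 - 3222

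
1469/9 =1469/9 = 163.22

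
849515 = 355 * 2393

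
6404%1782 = 1058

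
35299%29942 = 5357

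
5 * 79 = 395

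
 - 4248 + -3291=-7539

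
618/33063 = 2/107  =  0.02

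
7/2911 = 7/2911 = 0.00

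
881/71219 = 881/71219= 0.01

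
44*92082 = 4051608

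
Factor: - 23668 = -2^2*61^1*97^1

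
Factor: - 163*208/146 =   -  16952/73 = - 2^3*13^1*73^( - 1 )*163^1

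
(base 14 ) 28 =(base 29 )17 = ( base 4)210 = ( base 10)36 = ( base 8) 44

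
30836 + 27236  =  58072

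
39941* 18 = 718938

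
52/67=52/67 = 0.78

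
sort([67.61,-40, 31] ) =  [ - 40,31,67.61] 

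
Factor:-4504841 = - 11^1 * 53^1* 7727^1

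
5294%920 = 694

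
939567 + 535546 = 1475113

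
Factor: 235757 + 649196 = 199^1*4447^1 = 884953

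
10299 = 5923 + 4376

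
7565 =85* 89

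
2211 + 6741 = 8952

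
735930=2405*306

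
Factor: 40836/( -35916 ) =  - 73^ ( - 1) * 83^1   =  - 83/73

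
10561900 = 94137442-83575542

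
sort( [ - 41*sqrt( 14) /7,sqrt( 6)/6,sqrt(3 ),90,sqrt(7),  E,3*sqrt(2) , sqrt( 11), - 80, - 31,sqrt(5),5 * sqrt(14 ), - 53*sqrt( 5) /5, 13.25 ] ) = [ - 80, - 31,-53*sqrt( 5 ) /5, - 41*sqrt( 14)/7,sqrt( 6)/6, sqrt( 3 ),sqrt( 5),sqrt( 7),E,sqrt ( 11 ),3*sqrt(2),  13.25,5*sqrt( 14 ),90 ] 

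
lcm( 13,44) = 572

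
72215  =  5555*13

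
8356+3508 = 11864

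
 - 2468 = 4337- 6805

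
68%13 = 3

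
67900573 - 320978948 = - 253078375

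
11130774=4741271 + 6389503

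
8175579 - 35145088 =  - 26969509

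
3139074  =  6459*486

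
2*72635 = 145270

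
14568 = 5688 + 8880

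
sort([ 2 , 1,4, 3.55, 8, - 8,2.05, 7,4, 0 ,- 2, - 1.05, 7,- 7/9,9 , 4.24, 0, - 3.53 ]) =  [-8, - 3.53, - 2, - 1.05 ,- 7/9, 0,0,1, 2, 2.05,3.55,4,4,4.24,  7,7,8, 9 ] 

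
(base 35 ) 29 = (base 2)1001111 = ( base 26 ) 31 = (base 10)79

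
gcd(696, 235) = 1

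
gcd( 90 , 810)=90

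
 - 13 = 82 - 95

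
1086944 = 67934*16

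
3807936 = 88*43272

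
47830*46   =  2200180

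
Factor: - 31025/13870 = -2^(-1)*5^1*17^1*19^( - 1) = -  85/38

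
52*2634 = 136968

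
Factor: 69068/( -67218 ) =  - 34534/33609 = -2^1*3^ ( - 1 )*17^(-1)*31^1* 557^1*659^(-1 )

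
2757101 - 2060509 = 696592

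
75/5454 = 25/1818 = 0.01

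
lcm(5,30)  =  30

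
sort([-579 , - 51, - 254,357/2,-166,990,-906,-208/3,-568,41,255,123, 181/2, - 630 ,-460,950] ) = [ - 906,- 630, - 579, - 568, - 460,-254, - 166, - 208/3,-51 , 41,181/2,123 , 357/2,255,950,990 ]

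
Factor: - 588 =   -  2^2*3^1*7^2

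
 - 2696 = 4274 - 6970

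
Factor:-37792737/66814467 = -3^3*113^1*4129^1*22271489^( - 1) = -12597579/22271489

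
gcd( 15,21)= 3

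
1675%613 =449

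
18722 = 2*9361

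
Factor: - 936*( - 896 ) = 838656 = 2^10*3^2*7^1*13^1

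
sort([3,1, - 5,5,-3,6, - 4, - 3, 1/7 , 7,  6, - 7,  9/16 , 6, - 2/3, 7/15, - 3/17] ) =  [-7,- 5, - 4, - 3, - 3,  -  2/3,  -  3/17, 1/7,  7/15,  9/16, 1,  3, 5 , 6,6, 6,7]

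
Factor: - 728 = -2^3*7^1*13^1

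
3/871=3/871 = 0.00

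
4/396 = 1/99 = 0.01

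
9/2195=9/2195 = 0.00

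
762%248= 18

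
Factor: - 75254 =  - 2^1*191^1*197^1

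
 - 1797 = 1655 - 3452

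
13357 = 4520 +8837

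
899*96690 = 86924310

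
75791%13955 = 6016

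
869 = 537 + 332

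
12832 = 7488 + 5344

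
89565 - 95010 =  -5445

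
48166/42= 24083/21= 1146.81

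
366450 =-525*( - 698)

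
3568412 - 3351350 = 217062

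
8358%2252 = 1602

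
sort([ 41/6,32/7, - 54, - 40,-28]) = [ - 54,-40, - 28, 32/7,41/6 ]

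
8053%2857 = 2339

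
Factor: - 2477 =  - 2477^1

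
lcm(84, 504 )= 504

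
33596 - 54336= - 20740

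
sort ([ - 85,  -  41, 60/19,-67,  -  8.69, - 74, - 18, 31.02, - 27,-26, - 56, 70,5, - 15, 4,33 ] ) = [ - 85, - 74, - 67, - 56,-41,-27,-26,  -  18,-15,-8.69, 60/19 , 4,5,  31.02  ,  33,  70] 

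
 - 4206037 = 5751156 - 9957193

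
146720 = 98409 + 48311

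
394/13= 394/13 = 30.31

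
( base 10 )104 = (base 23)4C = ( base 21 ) 4K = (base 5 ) 404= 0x68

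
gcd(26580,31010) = 4430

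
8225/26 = 8225/26 = 316.35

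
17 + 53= 70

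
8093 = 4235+3858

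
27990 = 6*4665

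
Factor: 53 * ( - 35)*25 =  - 46375 =- 5^3 * 7^1*53^1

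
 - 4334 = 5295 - 9629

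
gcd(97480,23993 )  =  1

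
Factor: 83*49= 7^2*83^1 = 4067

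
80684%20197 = 20093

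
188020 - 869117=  - 681097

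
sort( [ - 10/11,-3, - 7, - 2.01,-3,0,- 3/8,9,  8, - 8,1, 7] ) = [ - 8, - 7,  -  3, - 3, - 2.01, - 10/11,-3/8, 0,1,7, 8, 9] 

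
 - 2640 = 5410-8050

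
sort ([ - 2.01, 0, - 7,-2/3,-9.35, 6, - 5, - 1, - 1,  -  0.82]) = [ - 9.35, - 7, - 5, - 2.01,- 1,  -  1, - 0.82, - 2/3,0,6]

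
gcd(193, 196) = 1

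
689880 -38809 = 651071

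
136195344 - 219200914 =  - 83005570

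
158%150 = 8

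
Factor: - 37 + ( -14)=-51 = -  3^1*17^1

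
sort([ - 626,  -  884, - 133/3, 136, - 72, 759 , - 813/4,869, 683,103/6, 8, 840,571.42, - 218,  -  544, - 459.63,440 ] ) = [  -  884 ,  -  626, - 544, - 459.63, - 218,-813/4  , - 72, - 133/3,  8,103/6 , 136, 440, 571.42,  683, 759,840 , 869]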